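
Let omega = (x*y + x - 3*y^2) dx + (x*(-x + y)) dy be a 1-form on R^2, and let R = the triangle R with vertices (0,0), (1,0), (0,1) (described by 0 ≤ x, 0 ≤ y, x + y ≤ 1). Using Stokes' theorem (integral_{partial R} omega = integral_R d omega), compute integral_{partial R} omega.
integral_(partial R) omega = 2/3

Stokes: integral_partial_R omega = integral_R d omega with d omega = (∂Q/∂x - ∂P/∂y) dx ∧ dy.
  ∂Q/∂x = -2*x + y
  ∂P/∂y = x - 6*y
  integrand = ∂Q/∂x - ∂P/∂y = -3*x + 7*y.
Integrating over R: integral_0^1 integral_0^{1-x} (-3*x + 7*y) dy dx = 2/3.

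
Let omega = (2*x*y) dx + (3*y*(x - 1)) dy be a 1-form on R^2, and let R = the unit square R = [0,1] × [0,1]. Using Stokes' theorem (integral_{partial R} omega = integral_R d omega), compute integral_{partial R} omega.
integral_(partial R) omega = 1/2

Stokes: integral_partial_R omega = integral_R d omega with d omega = (∂Q/∂x - ∂P/∂y) dx ∧ dy.
  ∂Q/∂x = 3*y
  ∂P/∂y = 2*x
  integrand = ∂Q/∂x - ∂P/∂y = -2*x + 3*y.
Integrating over R: integral_0^1 integral_0^1 (-2*x + 3*y) dx dy = 1/2.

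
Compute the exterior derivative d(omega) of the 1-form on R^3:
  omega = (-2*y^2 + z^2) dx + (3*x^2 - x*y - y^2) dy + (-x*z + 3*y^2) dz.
d(omega) = (6*x + 3*y) dx ∧ dy + (-3*z) dx ∧ dz + (6*y) dy ∧ dz

For a 1-form omega = sum_i f_i dx_i, the exterior derivative is
  d(omega) = sum_{i < j} (∂f_j/∂x_i - ∂f_i/∂x_j) dx_i ∧ dx_j.
  coefficient of dx ∧ dy: ∂f_2/∂x - ∂f_1/∂y = ∂(3*x^2 - x*y - y^2)/∂x - ∂(-2*y^2 + z^2)/∂y = 6*x + 3*y
  coefficient of dx ∧ dz: ∂f_3/∂x - ∂f_1/∂z = ∂(-x*z + 3*y^2)/∂x - ∂(-2*y^2 + z^2)/∂z = -3*z
  coefficient of dy ∧ dz: ∂f_3/∂y - ∂f_2/∂z = ∂(-x*z + 3*y^2)/∂y - ∂(3*x^2 - x*y - y^2)/∂z = 6*y
Assembling: d(omega) = (6*x + 3*y) dx ∧ dy + (-3*z) dx ∧ dz + (6*y) dy ∧ dz.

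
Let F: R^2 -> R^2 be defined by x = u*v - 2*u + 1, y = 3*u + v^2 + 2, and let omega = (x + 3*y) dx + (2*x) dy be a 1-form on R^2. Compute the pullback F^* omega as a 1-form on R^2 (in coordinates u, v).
F^* omega = (u*v^2 + 11*u*v - 26*u + 3*v^3 - 6*v^2 + 7*v - 8) du + (u^2*v + 7*u^2 + 7*u*v^2 - 8*u*v + 7*u + 4*v) dv

Using F^*(f dg) = (f ∘ F) d(g ∘ F), substitute each coordinate x_i by F_i(u, v) in f_i, and replace dx_i by d F_i = (∂F_i/∂u) du + (∂F_i/∂v) dv.
  For the x component: f_1(F) = u*v + 7*u + 3*v^2 + 7; d F_1 = (v - 2) du + (u) dv
  For the y component: f_2(F) = 2*u*v - 4*u + 2; d F_2 = (3) du + (2*v) dv
Combining and collecting du, dv coefficients:
  coeff of du: u*v^2 + 11*u*v - 26*u + 3*v^3 - 6*v^2 + 7*v - 8
  coeff of dv: u^2*v + 7*u^2 + 7*u*v^2 - 8*u*v + 7*u + 4*v
F^* omega = (u*v^2 + 11*u*v - 26*u + 3*v^3 - 6*v^2 + 7*v - 8) du + (u^2*v + 7*u^2 + 7*u*v^2 - 8*u*v + 7*u + 4*v) dv.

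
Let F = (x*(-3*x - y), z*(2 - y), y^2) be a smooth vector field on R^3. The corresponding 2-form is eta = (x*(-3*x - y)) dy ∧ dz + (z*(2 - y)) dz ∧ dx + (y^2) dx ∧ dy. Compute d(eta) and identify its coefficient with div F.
d(eta) = (-6*x - y - z) dx ∧ dy ∧ dz; div F = -6*x - y - z

For a 2-form in R^3 of the form above, applying d gives a 3-form with coefficient ∂P/∂x + ∂Q/∂y + ∂R/∂z:
  ∂P/∂x = -6*x - y
  ∂Q/∂y = -z
  ∂R/∂z = 0
Sum = -6*x - y - z, which is exactly div F.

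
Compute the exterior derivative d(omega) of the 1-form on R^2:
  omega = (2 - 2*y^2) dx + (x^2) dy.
d(omega) = (2*x + 4*y) dx ∧ dy

For a 1-form omega = sum_i f_i dx_i, the exterior derivative is
  d(omega) = sum_{i < j} (∂f_j/∂x_i - ∂f_i/∂x_j) dx_i ∧ dx_j.
  coefficient of dx ∧ dy: ∂f_2/∂x - ∂f_1/∂y = ∂(x^2)/∂x - ∂(2 - 2*y^2)/∂y = 2*x + 4*y
Assembling: d(omega) = (2*x + 4*y) dx ∧ dy.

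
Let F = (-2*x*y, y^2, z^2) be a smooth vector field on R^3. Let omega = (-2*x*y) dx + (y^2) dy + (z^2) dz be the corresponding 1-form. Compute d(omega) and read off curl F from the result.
d(omega) = (0) dy ∧ dz + (0) dz ∧ dx + (2*x) dx ∧ dy; curl F = (0, 0, 2*x)

d omega = sum_{i<j} (∂f_j/∂x_i - ∂f_i/∂x_j) dx_i ∧ dx_j. Under the identification (dy ∧ dz, dz ∧ dx, dx ∧ dy) ↔ (e_x, e_y, e_z), the coefficients are exactly the components of curl F. Compute:
  ∂R/∂y - ∂Q/∂z = (0) - (0) = 0
  ∂P/∂z - ∂R/∂x = (0) - (0) = 0
  ∂Q/∂x - ∂P/∂y = (0) - (-2*x) = 2*x.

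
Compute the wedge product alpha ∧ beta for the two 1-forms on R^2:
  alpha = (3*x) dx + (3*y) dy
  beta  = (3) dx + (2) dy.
alpha ∧ beta = (6*x - 9*y) dx ∧ dy

Distribute the wedge, using dx_i ∧ dx_j = -dx_j ∧ dx_i and dx_i ∧ dx_i = 0. For each pair (i, j) with i < j, the coefficient of dx_i ∧ dx_j in alpha ∧ beta is (alpha_i * beta_j - alpha_j * beta_i). Collecting: alpha ∧ beta = (6*x - 9*y) dx ∧ dy.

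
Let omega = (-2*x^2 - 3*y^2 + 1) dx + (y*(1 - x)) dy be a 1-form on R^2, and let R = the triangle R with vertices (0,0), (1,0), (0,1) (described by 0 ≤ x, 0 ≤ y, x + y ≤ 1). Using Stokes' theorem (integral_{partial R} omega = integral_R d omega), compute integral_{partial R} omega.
integral_(partial R) omega = 5/6

Stokes: integral_partial_R omega = integral_R d omega with d omega = (∂Q/∂x - ∂P/∂y) dx ∧ dy.
  ∂Q/∂x = -y
  ∂P/∂y = -6*y
  integrand = ∂Q/∂x - ∂P/∂y = 5*y.
Integrating over R: integral_0^1 integral_0^{1-x} (5*y) dy dx = 5/6.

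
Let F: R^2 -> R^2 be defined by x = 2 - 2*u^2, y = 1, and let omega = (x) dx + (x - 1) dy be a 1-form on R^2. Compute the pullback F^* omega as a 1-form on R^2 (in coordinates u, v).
F^* omega = (8*u*(u^2 - 1)) du

Using F^*(f dg) = (f ∘ F) d(g ∘ F), substitute each coordinate x_i by F_i(u, v) in f_i, and replace dx_i by d F_i = (∂F_i/∂u) du + (∂F_i/∂v) dv.
  For the x component: f_1(F) = 2 - 2*u^2; d F_1 = (-4*u) du + (0) dv
  For the y component: f_2(F) = 1 - 2*u^2; d F_2 = (0) du + (0) dv
Combining and collecting du, dv coefficients:
  coeff of du: 8*u*(u^2 - 1)
  coeff of dv: 0
F^* omega = (8*u*(u^2 - 1)) du.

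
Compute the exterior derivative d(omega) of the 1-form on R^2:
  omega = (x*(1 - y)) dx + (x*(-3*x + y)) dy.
d(omega) = (-5*x + y) dx ∧ dy

For a 1-form omega = sum_i f_i dx_i, the exterior derivative is
  d(omega) = sum_{i < j} (∂f_j/∂x_i - ∂f_i/∂x_j) dx_i ∧ dx_j.
  coefficient of dx ∧ dy: ∂f_2/∂x - ∂f_1/∂y = ∂(x*(-3*x + y))/∂x - ∂(x*(1 - y))/∂y = -5*x + y
Assembling: d(omega) = (-5*x + y) dx ∧ dy.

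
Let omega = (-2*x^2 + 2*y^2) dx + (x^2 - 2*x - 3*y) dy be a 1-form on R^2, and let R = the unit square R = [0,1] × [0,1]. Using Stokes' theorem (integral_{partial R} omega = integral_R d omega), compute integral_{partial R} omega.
integral_(partial R) omega = -3

Stokes: integral_partial_R omega = integral_R d omega with d omega = (∂Q/∂x - ∂P/∂y) dx ∧ dy.
  ∂Q/∂x = 2*x - 2
  ∂P/∂y = 4*y
  integrand = ∂Q/∂x - ∂P/∂y = 2*x - 4*y - 2.
Integrating over R: integral_0^1 integral_0^1 (2*x - 4*y - 2) dx dy = -3.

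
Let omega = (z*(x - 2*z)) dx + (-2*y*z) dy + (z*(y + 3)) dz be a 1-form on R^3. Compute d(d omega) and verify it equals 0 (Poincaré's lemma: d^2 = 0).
d(d omega) = 0

Step 1: d omega = sum_{i<j} (∂f_j/∂x_i - ∂f_i/∂x_j) dx_i ∧ dx_j:
  coeff of dx ∧ dy: 0
  coeff of dx ∧ dz: -x + 4*z
  coeff of dy ∧ dz: 2*y + z
Step 2: Apply d again to each 2-form coefficient. The only possible 3-form in R^3 is dx ∧ dy ∧ dz, with coefficient
  ∂(coeff of dy∧dz)/∂x - ∂(coeff of dx∧dz)/∂y + ∂(coeff of dx∧dy)/∂z
  = ∂/∂x (2*y + z) - ∂/∂y (-x + 4*z) + ∂/∂z (0).
Each of these terms simplifies to sums of mixed partials that cancel in pairs. The result is 0 (by equality of mixed partials for smooth functions — Schwarz / Clairaut).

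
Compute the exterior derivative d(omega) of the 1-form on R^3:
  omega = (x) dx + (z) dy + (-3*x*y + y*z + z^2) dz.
d(omega) = (-3*y) dx ∧ dz + (-3*x + z - 1) dy ∧ dz

For a 1-form omega = sum_i f_i dx_i, the exterior derivative is
  d(omega) = sum_{i < j} (∂f_j/∂x_i - ∂f_i/∂x_j) dx_i ∧ dx_j.
  coefficient of dx ∧ dz: ∂f_3/∂x - ∂f_1/∂z = ∂(-3*x*y + y*z + z^2)/∂x - ∂(x)/∂z = -3*y
  coefficient of dy ∧ dz: ∂f_3/∂y - ∂f_2/∂z = ∂(-3*x*y + y*z + z^2)/∂y - ∂(z)/∂z = -3*x + z - 1
Assembling: d(omega) = (-3*y) dx ∧ dz + (-3*x + z - 1) dy ∧ dz.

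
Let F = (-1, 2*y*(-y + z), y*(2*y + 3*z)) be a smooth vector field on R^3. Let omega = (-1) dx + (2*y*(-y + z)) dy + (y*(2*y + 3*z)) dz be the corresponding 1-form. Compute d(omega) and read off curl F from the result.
d(omega) = (2*y + 3*z) dy ∧ dz + (0) dz ∧ dx + (0) dx ∧ dy; curl F = (2*y + 3*z, 0, 0)

d omega = sum_{i<j} (∂f_j/∂x_i - ∂f_i/∂x_j) dx_i ∧ dx_j. Under the identification (dy ∧ dz, dz ∧ dx, dx ∧ dy) ↔ (e_x, e_y, e_z), the coefficients are exactly the components of curl F. Compute:
  ∂R/∂y - ∂Q/∂z = (4*y + 3*z) - (2*y) = 2*y + 3*z
  ∂P/∂z - ∂R/∂x = (0) - (0) = 0
  ∂Q/∂x - ∂P/∂y = (0) - (0) = 0.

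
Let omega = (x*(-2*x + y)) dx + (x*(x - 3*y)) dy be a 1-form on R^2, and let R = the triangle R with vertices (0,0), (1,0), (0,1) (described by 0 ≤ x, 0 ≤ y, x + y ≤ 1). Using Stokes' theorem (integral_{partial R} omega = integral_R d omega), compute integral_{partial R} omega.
integral_(partial R) omega = -1/3

Stokes: integral_partial_R omega = integral_R d omega with d omega = (∂Q/∂x - ∂P/∂y) dx ∧ dy.
  ∂Q/∂x = 2*x - 3*y
  ∂P/∂y = x
  integrand = ∂Q/∂x - ∂P/∂y = x - 3*y.
Integrating over R: integral_0^1 integral_0^{1-x} (x - 3*y) dy dx = -1/3.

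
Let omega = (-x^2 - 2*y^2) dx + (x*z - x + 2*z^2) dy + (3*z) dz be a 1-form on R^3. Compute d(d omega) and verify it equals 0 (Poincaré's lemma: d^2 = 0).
d(d omega) = 0

Step 1: d omega = sum_{i<j} (∂f_j/∂x_i - ∂f_i/∂x_j) dx_i ∧ dx_j:
  coeff of dx ∧ dy: 4*y + z - 1
  coeff of dx ∧ dz: 0
  coeff of dy ∧ dz: -x - 4*z
Step 2: Apply d again to each 2-form coefficient. The only possible 3-form in R^3 is dx ∧ dy ∧ dz, with coefficient
  ∂(coeff of dy∧dz)/∂x - ∂(coeff of dx∧dz)/∂y + ∂(coeff of dx∧dy)/∂z
  = ∂/∂x (-x - 4*z) - ∂/∂y (0) + ∂/∂z (4*y + z - 1).
Each of these terms simplifies to sums of mixed partials that cancel in pairs. The result is 0 (by equality of mixed partials for smooth functions — Schwarz / Clairaut).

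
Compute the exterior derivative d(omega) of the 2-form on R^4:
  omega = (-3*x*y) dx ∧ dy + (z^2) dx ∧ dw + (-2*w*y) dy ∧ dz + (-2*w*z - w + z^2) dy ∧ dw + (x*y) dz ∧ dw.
d(omega) = (y - 2*z) dx ∧ dz ∧ dw + (2*w + x - 2*y - 2*z) dy ∧ dz ∧ dw

For a 2-form omega = sum_{i<j} g_{ij} dx_i ∧ dx_j, the exterior derivative is
  d(omega) = sum_{i<j} d(g_{ij}) ∧ dx_i ∧ dx_j = sum_{i<j, k} (∂g_{ij}/∂x_k) dx_k ∧ dx_i ∧ dx_j.
Expand each term, using dx_k ∧ dx_i ∧ dx_j = sgn(permutation) dx_{(a)} ∧ dx_{(b)} ∧ dx_{(c)} with (a < b < c) sorted:
  d(z^2) includes (∂/∂z)(z^2) dz = (2*z) dz, which multiplied by dx ∧ dw gives (-2*z) dx ∧ dz ∧ dw
  d(-2*w*y) includes (∂/∂w)(-2*w*y) dw = (-2*y) dw, which multiplied by dy ∧ dz gives (-2*y) dy ∧ dz ∧ dw
  d(-2*w*z - w + z^2) includes (∂/∂z)(-2*w*z - w + z^2) dz = (-2*w + 2*z) dz, which multiplied by dy ∧ dw gives (2*w - 2*z) dy ∧ dz ∧ dw
  d(x*y) includes (∂/∂x)(x*y) dx = (y) dx, which multiplied by dz ∧ dw gives (y) dx ∧ dz ∧ dw
  d(x*y) includes (∂/∂y)(x*y) dy = (x) dy, which multiplied by dz ∧ dw gives (x) dy ∧ dz ∧ dw
Collecting like 3-forms: d(omega) = (y - 2*z) dx ∧ dz ∧ dw + (2*w + x - 2*y - 2*z) dy ∧ dz ∧ dw.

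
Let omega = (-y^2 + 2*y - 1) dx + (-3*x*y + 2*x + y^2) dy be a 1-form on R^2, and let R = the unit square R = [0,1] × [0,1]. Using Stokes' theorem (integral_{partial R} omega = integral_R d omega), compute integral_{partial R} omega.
integral_(partial R) omega = -1/2

Stokes: integral_partial_R omega = integral_R d omega with d omega = (∂Q/∂x - ∂P/∂y) dx ∧ dy.
  ∂Q/∂x = 2 - 3*y
  ∂P/∂y = 2 - 2*y
  integrand = ∂Q/∂x - ∂P/∂y = -y.
Integrating over R: integral_0^1 integral_0^1 (-y) dx dy = -1/2.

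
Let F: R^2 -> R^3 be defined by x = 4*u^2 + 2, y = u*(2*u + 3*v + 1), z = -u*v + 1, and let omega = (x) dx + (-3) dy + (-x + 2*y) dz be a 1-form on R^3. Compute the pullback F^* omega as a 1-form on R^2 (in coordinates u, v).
F^* omega = (32*u^3 - 6*u*v^2 - 2*u*v + 4*u - 7*v - 3) du + (u*(-6*u*v - 2*u - 7)) dv

Using F^*(f dg) = (f ∘ F) d(g ∘ F), substitute each coordinate x_i by F_i(u, v) in f_i, and replace dx_i by d F_i = (∂F_i/∂u) du + (∂F_i/∂v) dv.
  For the x component: f_1(F) = 4*u^2 + 2; d F_1 = (8*u) du + (0) dv
  For the y component: f_2(F) = -3; d F_2 = (4*u + 3*v + 1) du + (3*u) dv
  For the z component: f_3(F) = 6*u*v + 2*u - 2; d F_3 = (-v) du + (-u) dv
Combining and collecting du, dv coefficients:
  coeff of du: 32*u^3 - 6*u*v^2 - 2*u*v + 4*u - 7*v - 3
  coeff of dv: u*(-6*u*v - 2*u - 7)
F^* omega = (32*u^3 - 6*u*v^2 - 2*u*v + 4*u - 7*v - 3) du + (u*(-6*u*v - 2*u - 7)) dv.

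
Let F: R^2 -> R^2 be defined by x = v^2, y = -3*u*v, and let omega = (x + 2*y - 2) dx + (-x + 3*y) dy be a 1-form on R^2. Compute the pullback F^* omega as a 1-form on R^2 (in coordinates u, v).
F^* omega = (3*v^2*(9*u + v)) du + (v*(27*u^2 - 9*u*v + 2*v^2 - 4)) dv

Using F^*(f dg) = (f ∘ F) d(g ∘ F), substitute each coordinate x_i by F_i(u, v) in f_i, and replace dx_i by d F_i = (∂F_i/∂u) du + (∂F_i/∂v) dv.
  For the x component: f_1(F) = -6*u*v + v^2 - 2; d F_1 = (0) du + (2*v) dv
  For the y component: f_2(F) = v*(-9*u - v); d F_2 = (-3*v) du + (-3*u) dv
Combining and collecting du, dv coefficients:
  coeff of du: 3*v^2*(9*u + v)
  coeff of dv: v*(27*u^2 - 9*u*v + 2*v^2 - 4)
F^* omega = (3*v^2*(9*u + v)) du + (v*(27*u^2 - 9*u*v + 2*v^2 - 4)) dv.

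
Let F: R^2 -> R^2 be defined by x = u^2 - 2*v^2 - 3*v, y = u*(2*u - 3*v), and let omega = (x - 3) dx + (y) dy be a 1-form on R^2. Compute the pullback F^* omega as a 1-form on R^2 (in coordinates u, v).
F^* omega = (u*(10*u^2 - 18*u*v + 5*v^2 - 6*v - 6)) du + (-6*u^3 + 5*u^2*v - 3*u^2 + 8*v^3 + 18*v^2 + 21*v + 9) dv

Using F^*(f dg) = (f ∘ F) d(g ∘ F), substitute each coordinate x_i by F_i(u, v) in f_i, and replace dx_i by d F_i = (∂F_i/∂u) du + (∂F_i/∂v) dv.
  For the x component: f_1(F) = u^2 - 2*v^2 - 3*v - 3; d F_1 = (2*u) du + (-4*v - 3) dv
  For the y component: f_2(F) = u*(2*u - 3*v); d F_2 = (4*u - 3*v) du + (-3*u) dv
Combining and collecting du, dv coefficients:
  coeff of du: u*(10*u^2 - 18*u*v + 5*v^2 - 6*v - 6)
  coeff of dv: -6*u^3 + 5*u^2*v - 3*u^2 + 8*v^3 + 18*v^2 + 21*v + 9
F^* omega = (u*(10*u^2 - 18*u*v + 5*v^2 - 6*v - 6)) du + (-6*u^3 + 5*u^2*v - 3*u^2 + 8*v^3 + 18*v^2 + 21*v + 9) dv.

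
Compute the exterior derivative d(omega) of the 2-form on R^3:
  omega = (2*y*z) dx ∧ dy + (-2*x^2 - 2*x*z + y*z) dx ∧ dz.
d(omega) = (2*y - z) dx ∧ dy ∧ dz

For a 2-form omega = sum_{i<j} g_{ij} dx_i ∧ dx_j, the exterior derivative is
  d(omega) = sum_{i<j} d(g_{ij}) ∧ dx_i ∧ dx_j = sum_{i<j, k} (∂g_{ij}/∂x_k) dx_k ∧ dx_i ∧ dx_j.
Expand each term, using dx_k ∧ dx_i ∧ dx_j = sgn(permutation) dx_{(a)} ∧ dx_{(b)} ∧ dx_{(c)} with (a < b < c) sorted:
  d(2*y*z) includes (∂/∂z)(2*y*z) dz = (2*y) dz, which multiplied by dx ∧ dy gives (2*y) dx ∧ dy ∧ dz
  d(-2*x^2 - 2*x*z + y*z) includes (∂/∂y)(-2*x^2 - 2*x*z + y*z) dy = (z) dy, which multiplied by dx ∧ dz gives (-z) dx ∧ dy ∧ dz
Collecting like 3-forms: d(omega) = (2*y - z) dx ∧ dy ∧ dz.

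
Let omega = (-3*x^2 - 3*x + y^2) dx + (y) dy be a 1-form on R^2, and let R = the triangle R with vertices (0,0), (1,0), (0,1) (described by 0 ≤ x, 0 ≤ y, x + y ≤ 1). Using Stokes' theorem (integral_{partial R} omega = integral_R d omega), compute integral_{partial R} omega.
integral_(partial R) omega = -1/3

Stokes: integral_partial_R omega = integral_R d omega with d omega = (∂Q/∂x - ∂P/∂y) dx ∧ dy.
  ∂Q/∂x = 0
  ∂P/∂y = 2*y
  integrand = ∂Q/∂x - ∂P/∂y = -2*y.
Integrating over R: integral_0^1 integral_0^{1-x} (-2*y) dy dx = -1/3.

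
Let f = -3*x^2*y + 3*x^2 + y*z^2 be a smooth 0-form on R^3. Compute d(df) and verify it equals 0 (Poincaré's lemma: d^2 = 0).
d(df) = 0

Step 1: df = sum_i (∂f/∂x_i) dx_i = (6*x*(1 - y)) dx + (-3*x^2 + z^2) dy + (2*y*z) dz.
Step 2: Apply d again. Using the 1-form formula, the coefficient of dx ∧ dy in d(df) is ∂^2 f/∂x ∂y - ∂^2 f/∂y ∂x = (-6*x) - (-6*x) = 0 (equality of mixed partials for smooth f).
Similarly for dx ∧ dz and dy ∧ dz — all coefficients vanish. So d(df) = 0.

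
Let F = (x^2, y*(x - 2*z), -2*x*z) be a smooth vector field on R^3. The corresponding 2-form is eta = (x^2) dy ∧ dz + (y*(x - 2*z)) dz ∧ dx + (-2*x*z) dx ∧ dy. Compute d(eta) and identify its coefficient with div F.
d(eta) = (x - 2*z) dx ∧ dy ∧ dz; div F = x - 2*z

For a 2-form in R^3 of the form above, applying d gives a 3-form with coefficient ∂P/∂x + ∂Q/∂y + ∂R/∂z:
  ∂P/∂x = 2*x
  ∂Q/∂y = x - 2*z
  ∂R/∂z = -2*x
Sum = x - 2*z, which is exactly div F.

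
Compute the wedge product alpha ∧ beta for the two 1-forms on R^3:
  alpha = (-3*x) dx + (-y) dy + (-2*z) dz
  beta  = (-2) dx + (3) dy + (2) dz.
alpha ∧ beta = (-9*x - 2*y) dx ∧ dy + (-6*x - 4*z) dx ∧ dz + (-2*y + 6*z) dy ∧ dz

Distribute the wedge, using dx_i ∧ dx_j = -dx_j ∧ dx_i and dx_i ∧ dx_i = 0. For each pair (i, j) with i < j, the coefficient of dx_i ∧ dx_j in alpha ∧ beta is (alpha_i * beta_j - alpha_j * beta_i). Collecting: alpha ∧ beta = (-9*x - 2*y) dx ∧ dy + (-6*x - 4*z) dx ∧ dz + (-2*y + 6*z) dy ∧ dz.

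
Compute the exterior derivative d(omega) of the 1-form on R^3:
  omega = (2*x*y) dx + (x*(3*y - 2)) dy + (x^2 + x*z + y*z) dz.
d(omega) = (-2*x + 3*y - 2) dx ∧ dy + (2*x + z) dx ∧ dz + (z) dy ∧ dz

For a 1-form omega = sum_i f_i dx_i, the exterior derivative is
  d(omega) = sum_{i < j} (∂f_j/∂x_i - ∂f_i/∂x_j) dx_i ∧ dx_j.
  coefficient of dx ∧ dy: ∂f_2/∂x - ∂f_1/∂y = ∂(x*(3*y - 2))/∂x - ∂(2*x*y)/∂y = -2*x + 3*y - 2
  coefficient of dx ∧ dz: ∂f_3/∂x - ∂f_1/∂z = ∂(x^2 + x*z + y*z)/∂x - ∂(2*x*y)/∂z = 2*x + z
  coefficient of dy ∧ dz: ∂f_3/∂y - ∂f_2/∂z = ∂(x^2 + x*z + y*z)/∂y - ∂(x*(3*y - 2))/∂z = z
Assembling: d(omega) = (-2*x + 3*y - 2) dx ∧ dy + (2*x + z) dx ∧ dz + (z) dy ∧ dz.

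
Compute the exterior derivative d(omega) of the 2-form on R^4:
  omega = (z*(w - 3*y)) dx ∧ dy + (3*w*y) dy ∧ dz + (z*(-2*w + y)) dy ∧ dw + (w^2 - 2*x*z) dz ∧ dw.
d(omega) = (w - 3*y) dx ∧ dy ∧ dz + (z) dx ∧ dy ∧ dw + (2*w + 2*y) dy ∧ dz ∧ dw + (-2*z) dx ∧ dz ∧ dw

For a 2-form omega = sum_{i<j} g_{ij} dx_i ∧ dx_j, the exterior derivative is
  d(omega) = sum_{i<j} d(g_{ij}) ∧ dx_i ∧ dx_j = sum_{i<j, k} (∂g_{ij}/∂x_k) dx_k ∧ dx_i ∧ dx_j.
Expand each term, using dx_k ∧ dx_i ∧ dx_j = sgn(permutation) dx_{(a)} ∧ dx_{(b)} ∧ dx_{(c)} with (a < b < c) sorted:
  d(z*(w - 3*y)) includes (∂/∂z)(z*(w - 3*y)) dz = (w - 3*y) dz, which multiplied by dx ∧ dy gives (w - 3*y) dx ∧ dy ∧ dz
  d(z*(w - 3*y)) includes (∂/∂w)(z*(w - 3*y)) dw = (z) dw, which multiplied by dx ∧ dy gives (z) dx ∧ dy ∧ dw
  d(3*w*y) includes (∂/∂w)(3*w*y) dw = (3*y) dw, which multiplied by dy ∧ dz gives (3*y) dy ∧ dz ∧ dw
  d(z*(-2*w + y)) includes (∂/∂z)(z*(-2*w + y)) dz = (-2*w + y) dz, which multiplied by dy ∧ dw gives (2*w - y) dy ∧ dz ∧ dw
  d(w^2 - 2*x*z) includes (∂/∂x)(w^2 - 2*x*z) dx = (-2*z) dx, which multiplied by dz ∧ dw gives (-2*z) dx ∧ dz ∧ dw
Collecting like 3-forms: d(omega) = (w - 3*y) dx ∧ dy ∧ dz + (z) dx ∧ dy ∧ dw + (2*w + 2*y) dy ∧ dz ∧ dw + (-2*z) dx ∧ dz ∧ dw.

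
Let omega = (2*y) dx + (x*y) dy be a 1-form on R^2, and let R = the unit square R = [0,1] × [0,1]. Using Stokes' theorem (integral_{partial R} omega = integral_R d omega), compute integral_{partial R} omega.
integral_(partial R) omega = -3/2

Stokes: integral_partial_R omega = integral_R d omega with d omega = (∂Q/∂x - ∂P/∂y) dx ∧ dy.
  ∂Q/∂x = y
  ∂P/∂y = 2
  integrand = ∂Q/∂x - ∂P/∂y = y - 2.
Integrating over R: integral_0^1 integral_0^1 (y - 2) dx dy = -3/2.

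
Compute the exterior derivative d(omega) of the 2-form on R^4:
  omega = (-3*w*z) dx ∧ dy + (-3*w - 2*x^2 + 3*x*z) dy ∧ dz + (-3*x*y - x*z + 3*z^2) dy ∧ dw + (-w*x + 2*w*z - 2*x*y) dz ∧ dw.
d(omega) = (-3*w - 4*x + 3*z) dx ∧ dy ∧ dz + (-3*y - 4*z) dx ∧ dy ∧ dw + (-x - 6*z - 3) dy ∧ dz ∧ dw + (-w - 2*y) dx ∧ dz ∧ dw

For a 2-form omega = sum_{i<j} g_{ij} dx_i ∧ dx_j, the exterior derivative is
  d(omega) = sum_{i<j} d(g_{ij}) ∧ dx_i ∧ dx_j = sum_{i<j, k} (∂g_{ij}/∂x_k) dx_k ∧ dx_i ∧ dx_j.
Expand each term, using dx_k ∧ dx_i ∧ dx_j = sgn(permutation) dx_{(a)} ∧ dx_{(b)} ∧ dx_{(c)} with (a < b < c) sorted:
  d(-3*w*z) includes (∂/∂z)(-3*w*z) dz = (-3*w) dz, which multiplied by dx ∧ dy gives (-3*w) dx ∧ dy ∧ dz
  d(-3*w*z) includes (∂/∂w)(-3*w*z) dw = (-3*z) dw, which multiplied by dx ∧ dy gives (-3*z) dx ∧ dy ∧ dw
  d(-3*w - 2*x^2 + 3*x*z) includes (∂/∂x)(-3*w - 2*x^2 + 3*x*z) dx = (-4*x + 3*z) dx, which multiplied by dy ∧ dz gives (-4*x + 3*z) dx ∧ dy ∧ dz
  d(-3*w - 2*x^2 + 3*x*z) includes (∂/∂w)(-3*w - 2*x^2 + 3*x*z) dw = (-3) dw, which multiplied by dy ∧ dz gives (-3) dy ∧ dz ∧ dw
  d(-3*x*y - x*z + 3*z^2) includes (∂/∂x)(-3*x*y - x*z + 3*z^2) dx = (-3*y - z) dx, which multiplied by dy ∧ dw gives (-3*y - z) dx ∧ dy ∧ dw
  d(-3*x*y - x*z + 3*z^2) includes (∂/∂z)(-3*x*y - x*z + 3*z^2) dz = (-x + 6*z) dz, which multiplied by dy ∧ dw gives (x - 6*z) dy ∧ dz ∧ dw
  d(-w*x + 2*w*z - 2*x*y) includes (∂/∂x)(-w*x + 2*w*z - 2*x*y) dx = (-w - 2*y) dx, which multiplied by dz ∧ dw gives (-w - 2*y) dx ∧ dz ∧ dw
  d(-w*x + 2*w*z - 2*x*y) includes (∂/∂y)(-w*x + 2*w*z - 2*x*y) dy = (-2*x) dy, which multiplied by dz ∧ dw gives (-2*x) dy ∧ dz ∧ dw
Collecting like 3-forms: d(omega) = (-3*w - 4*x + 3*z) dx ∧ dy ∧ dz + (-3*y - 4*z) dx ∧ dy ∧ dw + (-x - 6*z - 3) dy ∧ dz ∧ dw + (-w - 2*y) dx ∧ dz ∧ dw.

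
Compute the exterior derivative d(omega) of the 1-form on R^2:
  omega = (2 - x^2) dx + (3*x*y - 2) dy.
d(omega) = (3*y) dx ∧ dy

For a 1-form omega = sum_i f_i dx_i, the exterior derivative is
  d(omega) = sum_{i < j} (∂f_j/∂x_i - ∂f_i/∂x_j) dx_i ∧ dx_j.
  coefficient of dx ∧ dy: ∂f_2/∂x - ∂f_1/∂y = ∂(3*x*y - 2)/∂x - ∂(2 - x^2)/∂y = 3*y
Assembling: d(omega) = (3*y) dx ∧ dy.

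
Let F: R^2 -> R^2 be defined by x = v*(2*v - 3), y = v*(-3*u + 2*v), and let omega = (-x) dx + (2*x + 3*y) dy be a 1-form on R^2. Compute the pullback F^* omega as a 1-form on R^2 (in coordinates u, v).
F^* omega = (v^2*(27*u - 30*v + 18)) du + (v*(27*u^2 - 66*u*v + 18*u + 32*v^2 - 6*v - 9)) dv

Using F^*(f dg) = (f ∘ F) d(g ∘ F), substitute each coordinate x_i by F_i(u, v) in f_i, and replace dx_i by d F_i = (∂F_i/∂u) du + (∂F_i/∂v) dv.
  For the x component: f_1(F) = v*(3 - 2*v); d F_1 = (0) du + (4*v - 3) dv
  For the y component: f_2(F) = v*(-9*u + 10*v - 6); d F_2 = (-3*v) du + (-3*u + 4*v) dv
Combining and collecting du, dv coefficients:
  coeff of du: v^2*(27*u - 30*v + 18)
  coeff of dv: v*(27*u^2 - 66*u*v + 18*u + 32*v^2 - 6*v - 9)
F^* omega = (v^2*(27*u - 30*v + 18)) du + (v*(27*u^2 - 66*u*v + 18*u + 32*v^2 - 6*v - 9)) dv.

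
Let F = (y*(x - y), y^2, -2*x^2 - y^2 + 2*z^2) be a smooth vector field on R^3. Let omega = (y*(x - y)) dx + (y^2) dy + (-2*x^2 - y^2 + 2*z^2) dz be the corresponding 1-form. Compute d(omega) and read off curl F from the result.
d(omega) = (-2*y) dy ∧ dz + (4*x) dz ∧ dx + (-x + 2*y) dx ∧ dy; curl F = (-2*y, 4*x, -x + 2*y)

d omega = sum_{i<j} (∂f_j/∂x_i - ∂f_i/∂x_j) dx_i ∧ dx_j. Under the identification (dy ∧ dz, dz ∧ dx, dx ∧ dy) ↔ (e_x, e_y, e_z), the coefficients are exactly the components of curl F. Compute:
  ∂R/∂y - ∂Q/∂z = (-2*y) - (0) = -2*y
  ∂P/∂z - ∂R/∂x = (0) - (-4*x) = 4*x
  ∂Q/∂x - ∂P/∂y = (0) - (x - 2*y) = -x + 2*y.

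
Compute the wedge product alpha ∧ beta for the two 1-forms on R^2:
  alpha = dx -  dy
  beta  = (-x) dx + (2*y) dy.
alpha ∧ beta = (-x + 2*y) dx ∧ dy

Distribute the wedge, using dx_i ∧ dx_j = -dx_j ∧ dx_i and dx_i ∧ dx_i = 0. For each pair (i, j) with i < j, the coefficient of dx_i ∧ dx_j in alpha ∧ beta is (alpha_i * beta_j - alpha_j * beta_i). Collecting: alpha ∧ beta = (-x + 2*y) dx ∧ dy.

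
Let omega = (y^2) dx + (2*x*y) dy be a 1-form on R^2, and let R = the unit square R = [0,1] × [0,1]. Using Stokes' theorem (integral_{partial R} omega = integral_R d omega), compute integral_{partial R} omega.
integral_(partial R) omega = 0

Stokes: integral_partial_R omega = integral_R d omega with d omega = (∂Q/∂x - ∂P/∂y) dx ∧ dy.
  ∂Q/∂x = 2*y
  ∂P/∂y = 2*y
  integrand = ∂Q/∂x - ∂P/∂y = 0.
Integrating over R: integral_0^1 integral_0^1 (0) dx dy = 0.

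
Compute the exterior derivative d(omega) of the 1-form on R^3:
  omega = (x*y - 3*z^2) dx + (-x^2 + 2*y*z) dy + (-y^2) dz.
d(omega) = (-3*x) dx ∧ dy + (6*z) dx ∧ dz + (-4*y) dy ∧ dz

For a 1-form omega = sum_i f_i dx_i, the exterior derivative is
  d(omega) = sum_{i < j} (∂f_j/∂x_i - ∂f_i/∂x_j) dx_i ∧ dx_j.
  coefficient of dx ∧ dy: ∂f_2/∂x - ∂f_1/∂y = ∂(-x^2 + 2*y*z)/∂x - ∂(x*y - 3*z^2)/∂y = -3*x
  coefficient of dx ∧ dz: ∂f_3/∂x - ∂f_1/∂z = ∂(-y^2)/∂x - ∂(x*y - 3*z^2)/∂z = 6*z
  coefficient of dy ∧ dz: ∂f_3/∂y - ∂f_2/∂z = ∂(-y^2)/∂y - ∂(-x^2 + 2*y*z)/∂z = -4*y
Assembling: d(omega) = (-3*x) dx ∧ dy + (6*z) dx ∧ dz + (-4*y) dy ∧ dz.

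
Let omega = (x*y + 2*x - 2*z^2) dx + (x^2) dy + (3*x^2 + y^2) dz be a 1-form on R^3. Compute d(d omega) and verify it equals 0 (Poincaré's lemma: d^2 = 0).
d(d omega) = 0

Step 1: d omega = sum_{i<j} (∂f_j/∂x_i - ∂f_i/∂x_j) dx_i ∧ dx_j:
  coeff of dx ∧ dy: x
  coeff of dx ∧ dz: 6*x + 4*z
  coeff of dy ∧ dz: 2*y
Step 2: Apply d again to each 2-form coefficient. The only possible 3-form in R^3 is dx ∧ dy ∧ dz, with coefficient
  ∂(coeff of dy∧dz)/∂x - ∂(coeff of dx∧dz)/∂y + ∂(coeff of dx∧dy)/∂z
  = ∂/∂x (2*y) - ∂/∂y (6*x + 4*z) + ∂/∂z (x).
Each of these terms simplifies to sums of mixed partials that cancel in pairs. The result is 0 (by equality of mixed partials for smooth functions — Schwarz / Clairaut).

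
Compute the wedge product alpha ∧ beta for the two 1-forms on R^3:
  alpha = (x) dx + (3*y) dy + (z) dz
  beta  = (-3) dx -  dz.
alpha ∧ beta = (-x + 3*z) dx ∧ dz + (9*y) dx ∧ dy + (-3*y) dy ∧ dz

Distribute the wedge, using dx_i ∧ dx_j = -dx_j ∧ dx_i and dx_i ∧ dx_i = 0. For each pair (i, j) with i < j, the coefficient of dx_i ∧ dx_j in alpha ∧ beta is (alpha_i * beta_j - alpha_j * beta_i). Collecting: alpha ∧ beta = (-x + 3*z) dx ∧ dz + (9*y) dx ∧ dy + (-3*y) dy ∧ dz.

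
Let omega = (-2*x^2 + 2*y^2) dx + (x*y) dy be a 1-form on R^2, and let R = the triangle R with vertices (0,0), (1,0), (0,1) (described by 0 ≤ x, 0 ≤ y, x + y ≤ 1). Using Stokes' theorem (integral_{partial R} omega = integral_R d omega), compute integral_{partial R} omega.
integral_(partial R) omega = -1/2

Stokes: integral_partial_R omega = integral_R d omega with d omega = (∂Q/∂x - ∂P/∂y) dx ∧ dy.
  ∂Q/∂x = y
  ∂P/∂y = 4*y
  integrand = ∂Q/∂x - ∂P/∂y = -3*y.
Integrating over R: integral_0^1 integral_0^{1-x} (-3*y) dy dx = -1/2.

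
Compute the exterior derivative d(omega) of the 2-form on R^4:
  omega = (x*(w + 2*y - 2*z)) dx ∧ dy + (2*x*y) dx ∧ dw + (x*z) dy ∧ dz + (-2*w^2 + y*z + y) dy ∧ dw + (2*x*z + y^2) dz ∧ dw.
d(omega) = (-2*x + z) dx ∧ dy ∧ dz + (-x) dx ∧ dy ∧ dw + (y) dy ∧ dz ∧ dw + (2*z) dx ∧ dz ∧ dw

For a 2-form omega = sum_{i<j} g_{ij} dx_i ∧ dx_j, the exterior derivative is
  d(omega) = sum_{i<j} d(g_{ij}) ∧ dx_i ∧ dx_j = sum_{i<j, k} (∂g_{ij}/∂x_k) dx_k ∧ dx_i ∧ dx_j.
Expand each term, using dx_k ∧ dx_i ∧ dx_j = sgn(permutation) dx_{(a)} ∧ dx_{(b)} ∧ dx_{(c)} with (a < b < c) sorted:
  d(x*(w + 2*y - 2*z)) includes (∂/∂z)(x*(w + 2*y - 2*z)) dz = (-2*x) dz, which multiplied by dx ∧ dy gives (-2*x) dx ∧ dy ∧ dz
  d(x*(w + 2*y - 2*z)) includes (∂/∂w)(x*(w + 2*y - 2*z)) dw = (x) dw, which multiplied by dx ∧ dy gives (x) dx ∧ dy ∧ dw
  d(2*x*y) includes (∂/∂y)(2*x*y) dy = (2*x) dy, which multiplied by dx ∧ dw gives (-2*x) dx ∧ dy ∧ dw
  d(x*z) includes (∂/∂x)(x*z) dx = (z) dx, which multiplied by dy ∧ dz gives (z) dx ∧ dy ∧ dz
  d(-2*w^2 + y*z + y) includes (∂/∂z)(-2*w^2 + y*z + y) dz = (y) dz, which multiplied by dy ∧ dw gives (-y) dy ∧ dz ∧ dw
  d(2*x*z + y^2) includes (∂/∂x)(2*x*z + y^2) dx = (2*z) dx, which multiplied by dz ∧ dw gives (2*z) dx ∧ dz ∧ dw
  d(2*x*z + y^2) includes (∂/∂y)(2*x*z + y^2) dy = (2*y) dy, which multiplied by dz ∧ dw gives (2*y) dy ∧ dz ∧ dw
Collecting like 3-forms: d(omega) = (-2*x + z) dx ∧ dy ∧ dz + (-x) dx ∧ dy ∧ dw + (y) dy ∧ dz ∧ dw + (2*z) dx ∧ dz ∧ dw.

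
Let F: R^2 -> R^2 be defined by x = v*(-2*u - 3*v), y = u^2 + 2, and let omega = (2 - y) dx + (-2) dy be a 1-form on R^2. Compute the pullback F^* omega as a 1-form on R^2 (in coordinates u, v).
F^* omega = (2*u*(u*v - 2)) du + (2*u^2*(u + 3*v)) dv

Using F^*(f dg) = (f ∘ F) d(g ∘ F), substitute each coordinate x_i by F_i(u, v) in f_i, and replace dx_i by d F_i = (∂F_i/∂u) du + (∂F_i/∂v) dv.
  For the x component: f_1(F) = -u^2; d F_1 = (-2*v) du + (-2*u - 6*v) dv
  For the y component: f_2(F) = -2; d F_2 = (2*u) du + (0) dv
Combining and collecting du, dv coefficients:
  coeff of du: 2*u*(u*v - 2)
  coeff of dv: 2*u^2*(u + 3*v)
F^* omega = (2*u*(u*v - 2)) du + (2*u^2*(u + 3*v)) dv.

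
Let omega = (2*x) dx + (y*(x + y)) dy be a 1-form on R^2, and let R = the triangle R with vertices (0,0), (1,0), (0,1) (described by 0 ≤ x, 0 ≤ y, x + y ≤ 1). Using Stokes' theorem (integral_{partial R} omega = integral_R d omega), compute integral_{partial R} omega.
integral_(partial R) omega = 1/6

Stokes: integral_partial_R omega = integral_R d omega with d omega = (∂Q/∂x - ∂P/∂y) dx ∧ dy.
  ∂Q/∂x = y
  ∂P/∂y = 0
  integrand = ∂Q/∂x - ∂P/∂y = y.
Integrating over R: integral_0^1 integral_0^{1-x} (y) dy dx = 1/6.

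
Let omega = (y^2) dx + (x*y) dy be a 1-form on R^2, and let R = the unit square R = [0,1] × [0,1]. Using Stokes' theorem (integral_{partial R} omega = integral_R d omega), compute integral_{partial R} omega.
integral_(partial R) omega = -1/2

Stokes: integral_partial_R omega = integral_R d omega with d omega = (∂Q/∂x - ∂P/∂y) dx ∧ dy.
  ∂Q/∂x = y
  ∂P/∂y = 2*y
  integrand = ∂Q/∂x - ∂P/∂y = -y.
Integrating over R: integral_0^1 integral_0^1 (-y) dx dy = -1/2.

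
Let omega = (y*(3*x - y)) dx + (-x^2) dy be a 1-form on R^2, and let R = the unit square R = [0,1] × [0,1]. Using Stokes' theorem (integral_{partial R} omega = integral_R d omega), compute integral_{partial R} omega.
integral_(partial R) omega = -3/2

Stokes: integral_partial_R omega = integral_R d omega with d omega = (∂Q/∂x - ∂P/∂y) dx ∧ dy.
  ∂Q/∂x = -2*x
  ∂P/∂y = 3*x - 2*y
  integrand = ∂Q/∂x - ∂P/∂y = -5*x + 2*y.
Integrating over R: integral_0^1 integral_0^1 (-5*x + 2*y) dx dy = -3/2.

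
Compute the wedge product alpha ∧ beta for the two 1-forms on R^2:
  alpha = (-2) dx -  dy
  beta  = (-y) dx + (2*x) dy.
alpha ∧ beta = (-4*x - y) dx ∧ dy

Distribute the wedge, using dx_i ∧ dx_j = -dx_j ∧ dx_i and dx_i ∧ dx_i = 0. For each pair (i, j) with i < j, the coefficient of dx_i ∧ dx_j in alpha ∧ beta is (alpha_i * beta_j - alpha_j * beta_i). Collecting: alpha ∧ beta = (-4*x - y) dx ∧ dy.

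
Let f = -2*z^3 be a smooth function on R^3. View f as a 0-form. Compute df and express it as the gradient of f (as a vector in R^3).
df = (0) dx + (0) dy + (-6*z^2) dz; grad f = (0, 0, -6*z^2)

For a 0-form f, d f = (∂f/∂x) dx + (∂f/∂y) dy + (∂f/∂z) dz. The components of the vector representation are exactly the entries of grad f in Cartesian coordinates:
  ∂f/∂x = 0
  ∂f/∂y = 0
  ∂f/∂z = -6*z^2.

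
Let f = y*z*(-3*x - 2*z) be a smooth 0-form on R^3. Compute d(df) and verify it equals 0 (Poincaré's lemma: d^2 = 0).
d(df) = 0

Step 1: df = sum_i (∂f/∂x_i) dx_i = (-3*y*z) dx + (z*(-3*x - 2*z)) dy + (y*(-3*x - 4*z)) dz.
Step 2: Apply d again. Using the 1-form formula, the coefficient of dx ∧ dy in d(df) is ∂^2 f/∂x ∂y - ∂^2 f/∂y ∂x = (-3*z) - (-3*z) = 0 (equality of mixed partials for smooth f).
Similarly for dx ∧ dz and dy ∧ dz — all coefficients vanish. So d(df) = 0.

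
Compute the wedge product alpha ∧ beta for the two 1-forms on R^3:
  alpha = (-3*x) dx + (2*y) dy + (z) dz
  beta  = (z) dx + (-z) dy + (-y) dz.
alpha ∧ beta = (z*(3*x - 2*y)) dx ∧ dy + (3*x*y - z^2) dx ∧ dz + (-2*y^2 + z^2) dy ∧ dz

Distribute the wedge, using dx_i ∧ dx_j = -dx_j ∧ dx_i and dx_i ∧ dx_i = 0. For each pair (i, j) with i < j, the coefficient of dx_i ∧ dx_j in alpha ∧ beta is (alpha_i * beta_j - alpha_j * beta_i). Collecting: alpha ∧ beta = (z*(3*x - 2*y)) dx ∧ dy + (3*x*y - z^2) dx ∧ dz + (-2*y^2 + z^2) dy ∧ dz.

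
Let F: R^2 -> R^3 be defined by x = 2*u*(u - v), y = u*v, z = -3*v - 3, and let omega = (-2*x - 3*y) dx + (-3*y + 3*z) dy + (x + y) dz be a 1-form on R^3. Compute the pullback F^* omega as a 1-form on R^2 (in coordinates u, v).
F^* omega = (-16*u^3 + 12*u^2*v - 5*u*v^2 - 9*v^2 - 9*v) du + (u*(8*u^2 - 5*u*v - 6*u - 6*v - 9)) dv

Using F^*(f dg) = (f ∘ F) d(g ∘ F), substitute each coordinate x_i by F_i(u, v) in f_i, and replace dx_i by d F_i = (∂F_i/∂u) du + (∂F_i/∂v) dv.
  For the x component: f_1(F) = u*(-4*u + v); d F_1 = (4*u - 2*v) du + (-2*u) dv
  For the y component: f_2(F) = -3*u*v - 9*v - 9; d F_2 = (v) du + (u) dv
  For the z component: f_3(F) = u*(2*u - v); d F_3 = (0) du + (-3) dv
Combining and collecting du, dv coefficients:
  coeff of du: -16*u^3 + 12*u^2*v - 5*u*v^2 - 9*v^2 - 9*v
  coeff of dv: u*(8*u^2 - 5*u*v - 6*u - 6*v - 9)
F^* omega = (-16*u^3 + 12*u^2*v - 5*u*v^2 - 9*v^2 - 9*v) du + (u*(8*u^2 - 5*u*v - 6*u - 6*v - 9)) dv.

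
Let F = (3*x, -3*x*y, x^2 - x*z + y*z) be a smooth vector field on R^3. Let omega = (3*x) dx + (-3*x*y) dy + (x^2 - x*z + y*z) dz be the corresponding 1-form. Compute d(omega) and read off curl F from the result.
d(omega) = (z) dy ∧ dz + (-2*x + z) dz ∧ dx + (-3*y) dx ∧ dy; curl F = (z, -2*x + z, -3*y)

d omega = sum_{i<j} (∂f_j/∂x_i - ∂f_i/∂x_j) dx_i ∧ dx_j. Under the identification (dy ∧ dz, dz ∧ dx, dx ∧ dy) ↔ (e_x, e_y, e_z), the coefficients are exactly the components of curl F. Compute:
  ∂R/∂y - ∂Q/∂z = (z) - (0) = z
  ∂P/∂z - ∂R/∂x = (0) - (2*x - z) = -2*x + z
  ∂Q/∂x - ∂P/∂y = (-3*y) - (0) = -3*y.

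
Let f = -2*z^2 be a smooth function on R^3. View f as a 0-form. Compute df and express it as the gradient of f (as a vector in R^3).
df = (0) dx + (0) dy + (-4*z) dz; grad f = (0, 0, -4*z)

For a 0-form f, d f = (∂f/∂x) dx + (∂f/∂y) dy + (∂f/∂z) dz. The components of the vector representation are exactly the entries of grad f in Cartesian coordinates:
  ∂f/∂x = 0
  ∂f/∂y = 0
  ∂f/∂z = -4*z.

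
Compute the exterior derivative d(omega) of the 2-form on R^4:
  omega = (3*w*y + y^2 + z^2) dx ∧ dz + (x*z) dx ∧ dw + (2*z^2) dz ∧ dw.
d(omega) = (-3*w - 2*y) dx ∧ dy ∧ dz + (-x + 3*y) dx ∧ dz ∧ dw

For a 2-form omega = sum_{i<j} g_{ij} dx_i ∧ dx_j, the exterior derivative is
  d(omega) = sum_{i<j} d(g_{ij}) ∧ dx_i ∧ dx_j = sum_{i<j, k} (∂g_{ij}/∂x_k) dx_k ∧ dx_i ∧ dx_j.
Expand each term, using dx_k ∧ dx_i ∧ dx_j = sgn(permutation) dx_{(a)} ∧ dx_{(b)} ∧ dx_{(c)} with (a < b < c) sorted:
  d(3*w*y + y^2 + z^2) includes (∂/∂y)(3*w*y + y^2 + z^2) dy = (3*w + 2*y) dy, which multiplied by dx ∧ dz gives (-3*w - 2*y) dx ∧ dy ∧ dz
  d(3*w*y + y^2 + z^2) includes (∂/∂w)(3*w*y + y^2 + z^2) dw = (3*y) dw, which multiplied by dx ∧ dz gives (3*y) dx ∧ dz ∧ dw
  d(x*z) includes (∂/∂z)(x*z) dz = (x) dz, which multiplied by dx ∧ dw gives (-x) dx ∧ dz ∧ dw
Collecting like 3-forms: d(omega) = (-3*w - 2*y) dx ∧ dy ∧ dz + (-x + 3*y) dx ∧ dz ∧ dw.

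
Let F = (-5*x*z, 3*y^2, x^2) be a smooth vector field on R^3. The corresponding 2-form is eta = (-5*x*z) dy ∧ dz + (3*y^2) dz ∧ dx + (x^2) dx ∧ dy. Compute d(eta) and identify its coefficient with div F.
d(eta) = (6*y - 5*z) dx ∧ dy ∧ dz; div F = 6*y - 5*z

For a 2-form in R^3 of the form above, applying d gives a 3-form with coefficient ∂P/∂x + ∂Q/∂y + ∂R/∂z:
  ∂P/∂x = -5*z
  ∂Q/∂y = 6*y
  ∂R/∂z = 0
Sum = 6*y - 5*z, which is exactly div F.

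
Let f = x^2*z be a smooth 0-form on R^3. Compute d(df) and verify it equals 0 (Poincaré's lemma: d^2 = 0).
d(df) = 0

Step 1: df = sum_i (∂f/∂x_i) dx_i = (2*x*z) dx + (0) dy + (x^2) dz.
Step 2: Apply d again. Using the 1-form formula, the coefficient of dx ∧ dy in d(df) is ∂^2 f/∂x ∂y - ∂^2 f/∂y ∂x = (0) - (0) = 0 (equality of mixed partials for smooth f).
Similarly for dx ∧ dz and dy ∧ dz — all coefficients vanish. So d(df) = 0.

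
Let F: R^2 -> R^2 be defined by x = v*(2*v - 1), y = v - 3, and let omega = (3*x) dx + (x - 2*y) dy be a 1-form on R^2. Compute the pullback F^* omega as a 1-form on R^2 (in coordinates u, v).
F^* omega = (24*v^3 - 16*v^2 + 6) dv

Using F^*(f dg) = (f ∘ F) d(g ∘ F), substitute each coordinate x_i by F_i(u, v) in f_i, and replace dx_i by d F_i = (∂F_i/∂u) du + (∂F_i/∂v) dv.
  For the x component: f_1(F) = 3*v*(2*v - 1); d F_1 = (0) du + (4*v - 1) dv
  For the y component: f_2(F) = 2*v^2 - 3*v + 6; d F_2 = (0) du + (1) dv
Combining and collecting du, dv coefficients:
  coeff of du: 0
  coeff of dv: 24*v^3 - 16*v^2 + 6
F^* omega = (24*v^3 - 16*v^2 + 6) dv.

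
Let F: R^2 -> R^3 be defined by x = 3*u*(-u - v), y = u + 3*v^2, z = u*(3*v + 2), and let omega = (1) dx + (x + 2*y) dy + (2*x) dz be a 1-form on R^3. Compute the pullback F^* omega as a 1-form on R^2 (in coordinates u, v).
F^* omega = (-18*u^2*v - 15*u^2 - 18*u*v^2 - 15*u*v - 4*u + 6*v^2 - 3*v) du + (-18*u^3 - 36*u^2*v - 18*u*v^2 + 12*u*v - 3*u + 36*v^3) dv

Using F^*(f dg) = (f ∘ F) d(g ∘ F), substitute each coordinate x_i by F_i(u, v) in f_i, and replace dx_i by d F_i = (∂F_i/∂u) du + (∂F_i/∂v) dv.
  For the x component: f_1(F) = 1; d F_1 = (-6*u - 3*v) du + (-3*u) dv
  For the y component: f_2(F) = -3*u^2 - 3*u*v + 2*u + 6*v^2; d F_2 = (1) du + (6*v) dv
  For the z component: f_3(F) = 6*u*(-u - v); d F_3 = (3*v + 2) du + (3*u) dv
Combining and collecting du, dv coefficients:
  coeff of du: -18*u^2*v - 15*u^2 - 18*u*v^2 - 15*u*v - 4*u + 6*v^2 - 3*v
  coeff of dv: -18*u^3 - 36*u^2*v - 18*u*v^2 + 12*u*v - 3*u + 36*v^3
F^* omega = (-18*u^2*v - 15*u^2 - 18*u*v^2 - 15*u*v - 4*u + 6*v^2 - 3*v) du + (-18*u^3 - 36*u^2*v - 18*u*v^2 + 12*u*v - 3*u + 36*v^3) dv.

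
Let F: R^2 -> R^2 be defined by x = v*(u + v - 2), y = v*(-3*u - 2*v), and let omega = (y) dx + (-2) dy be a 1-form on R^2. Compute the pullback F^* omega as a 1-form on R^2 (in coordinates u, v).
F^* omega = (v*(-3*u*v - 2*v^2 + 6)) du + (-3*u^2*v - 8*u*v^2 + 6*u*v + 6*u - 4*v^3 + 4*v^2 + 8*v) dv

Using F^*(f dg) = (f ∘ F) d(g ∘ F), substitute each coordinate x_i by F_i(u, v) in f_i, and replace dx_i by d F_i = (∂F_i/∂u) du + (∂F_i/∂v) dv.
  For the x component: f_1(F) = v*(-3*u - 2*v); d F_1 = (v) du + (u + 2*v - 2) dv
  For the y component: f_2(F) = -2; d F_2 = (-3*v) du + (-3*u - 4*v) dv
Combining and collecting du, dv coefficients:
  coeff of du: v*(-3*u*v - 2*v^2 + 6)
  coeff of dv: -3*u^2*v - 8*u*v^2 + 6*u*v + 6*u - 4*v^3 + 4*v^2 + 8*v
F^* omega = (v*(-3*u*v - 2*v^2 + 6)) du + (-3*u^2*v - 8*u*v^2 + 6*u*v + 6*u - 4*v^3 + 4*v^2 + 8*v) dv.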